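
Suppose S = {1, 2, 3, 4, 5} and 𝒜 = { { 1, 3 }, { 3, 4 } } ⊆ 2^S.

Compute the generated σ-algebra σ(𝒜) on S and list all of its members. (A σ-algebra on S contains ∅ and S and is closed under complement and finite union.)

σ(𝒜) (16 sets): { {}, { 1 }, { 3 }, { 4 }, { 1, 3 }, { 1, 4 }, { 2, 5 }, { 3, 4 }, { 1, 2, 5 }, { 1, 3, 4 }, { 2, 3, 5 }, { 2, 4, 5 }, { 1, 2, 3, 5 }, { 1, 2, 4, 5 }, { 2, 3, 4, 5 }, S }

Working:
Seed the family with 𝒜 together with ∅ and S: { {}, { 1, 3 }, { 3, 4 }, S }.
Round 1 adds 3:
  { 1, 2, 5 }  = ᶜ of { 3, 4 }
  { 1, 3, 4 }  = { 1, 3 } ∪ { 3, 4 }
  { 2, 4, 5 }  = ᶜ of { 1, 3 }
  |family| = 7
Round 2: 4 new —
  { 2, 5 }  = ᶜ of { 1, 3, 4 }
  { 1, 2, 3, 5 }  = { 1, 2, 5 } ∪ { 1, 3 }
  { 1, 2, 4, 5 }  = { 1, 2, 5 } ∪ { 2, 4, 5 }
  { 2, 3, 4, 5 }  = { 3, 4 } ∪ { 2, 4, 5 }
  |family| = 11
Round 3 adds 3:
  { 1 }  = ᶜ of { 2, 3, 4, 5 }
  { 3 }  = ᶜ of { 1, 2, 4, 5 }
  { 4 }  = ᶜ of { 1, 2, 3, 5 }
  |family| = 14
Round 4 (2 new):
  { 1, 4 }  = { 4 } ∪ { 1 }
  { 2, 3, 5 }  = { 3 } ∪ { 2, 5 }
  |family| = 16
Round 5: stable.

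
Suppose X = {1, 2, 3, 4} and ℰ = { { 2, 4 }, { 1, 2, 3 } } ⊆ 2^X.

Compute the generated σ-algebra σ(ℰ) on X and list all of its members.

σ(ℰ) (8 sets): { ∅, { 2 }, { 4 }, { 1, 3 }, { 2, 4 }, { 1, 2, 3 }, { 1, 3, 4 }, X }

Derivation:
Begin from { ∅, { 2, 4 }, { 1, 2, 3 }, X } (that is, ℰ plus ∅ and X).
Iteration 1. New:
  { 4 }  = complement { 1, 2, 3 }
  { 1, 3 }  = complement { 2, 4 }
  (now 6)
Iteration 2: +1 →
  { 1, 3, 4 }  = { 1, 3 } ∪ { 4 }
  (now 7)
Iteration 3: +1 →
  { 2 }  = complement { 1, 3, 4 }
  (now 8)
Iteration 4: closed — nothing new.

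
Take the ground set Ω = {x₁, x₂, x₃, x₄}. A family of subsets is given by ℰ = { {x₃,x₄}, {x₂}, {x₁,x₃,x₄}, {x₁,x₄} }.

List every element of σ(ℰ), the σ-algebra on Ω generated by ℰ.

Seed the family with ℰ together with ∅ and Ω: { {}, {x₂}, {x₁,x₄}, {x₃,x₄}, {x₁,x₃,x₄}, Ω }.
Iteration 1 adds 4:
  {x₁,x₂}  = complement {x₃,x₄}
  {x₂,x₃}  = complement {x₁,x₄}
  {x₁,x₂,x₄}  = {x₁,x₄} ∪ {x₂}
  {x₂,x₃,x₄}  = {x₃,x₄} ∪ {x₂}
  |family| = 10
Iteration 2 (3 new):
  {x₁}  = complement {x₂,x₃,x₄}
  {x₃}  = complement {x₁,x₂,x₄}
  {x₁,x₂,x₃}  = {x₁,x₂} ∪ {x₂,x₃}
  |family| = 13
Iteration 3 (2 new):
  {x₄}  = complement {x₁,x₂,x₃}
  {x₁,x₃}  = {x₃} ∪ {x₁}
  |family| = 15
Iteration 4: 1 new —
  {x₂,x₄}  = complement {x₁,x₃}
  |family| = 16
Iteration 5: already closed under ᶜ and ∪.

|σ(ℰ)| = 16.  σ(ℰ) = { {}, {x₁}, {x₂}, {x₃}, {x₄}, {x₁,x₂}, {x₁,x₃}, {x₁,x₄}, {x₂,x₃}, {x₂,x₄}, {x₃,x₄}, {x₁,x₂,x₃}, {x₁,x₂,x₄}, {x₁,x₃,x₄}, {x₂,x₃,x₄}, Ω }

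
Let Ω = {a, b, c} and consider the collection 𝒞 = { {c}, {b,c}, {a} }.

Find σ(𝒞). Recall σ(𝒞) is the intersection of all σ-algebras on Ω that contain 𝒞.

|σ(𝒞)| = 8.  σ(𝒞) = { ∅, {a}, {b}, {c}, {a,b}, {a,c}, {b,c}, Ω }

Working:
Begin from { ∅, {a}, {c}, {b,c}, Ω } (that is, 𝒞 plus ∅ and Ω).
Iteration 1 (2 new):
  {a,b}  = Ω∖{c}
  {a,c}  = {c} ∪ {a}
  [7 total]
Iteration 2: 1 new —
  {b}  = Ω∖{a,c}
  [8 total]
Iteration 3: already closed under ᶜ and ∪.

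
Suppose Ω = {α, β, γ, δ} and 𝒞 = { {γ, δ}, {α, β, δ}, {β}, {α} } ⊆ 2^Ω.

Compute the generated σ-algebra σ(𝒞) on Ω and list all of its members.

Begin from { {}, {α}, {β}, {γ, δ}, {α, β, δ}, Ω } (that is, 𝒞 plus ∅ and Ω).
Pass 1: 4 new —
  {γ}  = Ω∖{α, β, δ}
  {α, β}  = Ω∖{γ, δ}
  {α, γ, δ}  = Ω∖{β}
  {β, γ, δ}  = Ω∖{α}
  — 10 sets.
Pass 2. New:
  {α, γ}  = {γ} ∪ {α}
  {β, γ}  = {β} ∪ {γ}
  {α, β, γ}  = {α, β} ∪ {γ}
  — 13 sets.
Pass 3: 3 new —
  {δ}  = Ω∖{α, β, γ}
  {α, δ}  = Ω∖{β, γ}
  {β, δ}  = Ω∖{α, γ}
  — 16 sets.
Pass 4 adds nothing — fixpoint reached.

Hence σ(𝒞) has 16 members: { {}, {α}, {β}, {γ}, {δ}, {α, β}, {α, γ}, {α, δ}, {β, γ}, {β, δ}, {γ, δ}, {α, β, γ}, {α, β, δ}, {α, γ, δ}, {β, γ, δ}, Ω }.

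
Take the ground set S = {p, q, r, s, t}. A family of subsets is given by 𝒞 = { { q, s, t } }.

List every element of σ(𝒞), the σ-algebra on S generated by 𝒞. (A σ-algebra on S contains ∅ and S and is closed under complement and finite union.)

Take S₀ = 𝒞 ∪ {∅, S} = { {}, { q, s, t }, S }.
Pass 1: 1 new —
  { p, r }  = S∖{ q, s, t }
  |family| = 4
Pass 2 adds nothing — fixpoint reached.

Hence σ(𝒞) has 4 members: { {}, { p, r }, { q, s, t }, S }.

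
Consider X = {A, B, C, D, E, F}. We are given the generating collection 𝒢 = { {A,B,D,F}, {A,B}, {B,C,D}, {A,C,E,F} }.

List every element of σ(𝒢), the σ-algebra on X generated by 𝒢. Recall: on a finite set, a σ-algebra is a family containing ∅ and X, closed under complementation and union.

|σ(𝒢)| = 64.  σ(𝒢) = { ∅, {A}, {B}, {C}, {D}, {E}, {F}, {A,B}, {A,C}, {A,D}, {A,E}, {A,F}, {B,C}, {B,D}, {B,E}, {B,F}, {C,D}, {C,E}, {C,F}, {D,E}, {D,F}, {E,F}, {A,B,C}, {A,B,D}, {A,B,E}, {A,B,F}, {A,C,D}, {A,C,E}, {A,C,F}, {A,D,E}, {A,D,F}, {A,E,F}, {B,C,D}, {B,C,E}, {B,C,F}, {B,D,E}, {B,D,F}, {B,E,F}, {C,D,E}, {C,D,F}, {C,E,F}, {D,E,F}, {A,B,C,D}, {A,B,C,E}, {A,B,C,F}, {A,B,D,E}, {A,B,D,F}, {A,B,E,F}, {A,C,D,E}, {A,C,D,F}, {A,C,E,F}, {A,D,E,F}, {B,C,D,E}, {B,C,D,F}, {B,C,E,F}, {B,D,E,F}, {C,D,E,F}, {A,B,C,D,E}, {A,B,C,D,F}, {A,B,C,E,F}, {A,B,D,E,F}, {A,C,D,E,F}, {B,C,D,E,F}, X }

Trace:
Begin from { ∅, {A,B}, {B,C,D}, {A,B,D,F}, {A,C,E,F}, X } (that is, 𝒢 plus ∅ and X).
Round 1 (7 new):
  {B,D}  = X∖{A,C,E,F}
  {C,E}  = X∖{A,B,D,F}
  {A,E,F}  = X∖{B,C,D}
  {A,B,C,D}  = {B,C,D} ∪ {A,B}
  {C,D,E,F}  = X∖{A,B}
  {A,B,C,D,F}  = {B,C,D} ∪ {A,B,D,F}
  {A,B,C,E,F}  = {A,C,E,F} ∪ {A,B}
  [13 total]
Round 2 (11 new):
  {D}  = X∖{A,B,C,E,F}
  {E}  = X∖{A,B,C,D,F}
  {E,F}  = X∖{A,B,C,D}
  {A,B,D}  = {A,B} ∪ {B,D}
  {A,B,C,E}  = {A,B} ∪ {C,E}
  {A,B,E,F}  = {A,B} ∪ {A,E,F}
  {B,C,D,E}  = {B,C,D} ∪ {C,E}
  {A,B,C,D,E}  = {C,E} ∪ {A,B,C,D}
  {A,B,D,E,F}  = {A,B,D,F} ∪ {A,E,F}
  {A,C,D,E,F}  = {A,C,E,F} ∪ {C,D,E,F}
  {B,C,D,E,F}  = {B,C,D} ∪ {C,D,E,F}
  [24 total]
Round 3 (16 new):
  {A}  = X∖{B,C,D,E,F}
  {B}  = X∖{A,C,D,E,F}
  {C}  = X∖{A,B,D,E,F}
  {F}  = X∖{A,B,C,D,E}
  {A,F}  = X∖{B,C,D,E}
  {C,D}  = X∖{A,B,E,F}
  {D,E}  = {E} ∪ {D}
  {D,F}  = X∖{A,B,C,E}
  {A,B,E}  = {A,B} ∪ {E}
  {B,D,E}  = {B,D} ∪ {E}
  {C,D,E}  = {C,E} ∪ {D}
  {C,E,F}  = X∖{A,B,D}
  {D,E,F}  = {E,F} ∪ {D}
  {A,B,D,E}  = {A,B,D} ∪ {E}
  {A,D,E,F}  = {A,E,F} ∪ {D}
  {B,D,E,F}  = {E,F} ∪ {B,D}
  [40 total]
Round 4: +23 →
  {A,C}  = X∖{B,D,E,F}
  {A,D}  = {D} ∪ {A}
  {A,E}  = {A} ∪ {E}
  {B,C}  = X∖{A,D,E,F}
  {B,E}  = {B} ∪ {E}
  {B,F}  = {B} ∪ {F}
  {C,F}  = X∖{A,B,D,E}
  {A,B,C}  = X∖{D,E,F}
  {A,B,F}  = X∖{C,D,E}
  {A,C,D}  = {C,D} ∪ {A}
  {A,C,E}  = {C,E} ∪ {A}
  {A,C,F}  = X∖{B,D,E}
  {A,D,E}  = {D,E} ∪ {A}
  {A,D,F}  = {A,F} ∪ {D}
  {B,C,E}  = {B} ∪ {C,E}
  {B,D,F}  = {B} ∪ {D,F}
  {B,E,F}  = {B} ∪ {E,F}
  {C,D,F}  = X∖{A,B,E}
  {A,B,C,F}  = X∖{D,E}
  {A,C,D,E}  = {A} ∪ {C,D,E}
  {A,C,D,F}  = {C,D} ∪ {A,F}
  {B,C,D,F}  = {D,F} ∪ {B,C,D}
  {B,C,E,F}  = {B} ∪ {C,E,F}
  [63 total]
Round 5. New:
  {B,C,F}  = X∖{A,D,E}
  [64 total]
Round 6: no new sets; the family is a σ-algebra.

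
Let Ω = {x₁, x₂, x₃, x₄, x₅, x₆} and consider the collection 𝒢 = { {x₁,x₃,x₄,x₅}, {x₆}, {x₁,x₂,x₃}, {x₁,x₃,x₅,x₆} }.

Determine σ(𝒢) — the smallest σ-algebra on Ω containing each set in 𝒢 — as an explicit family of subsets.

|σ(𝒢)| = 32.  σ(𝒢) = { {}, {x₂}, {x₄}, {x₅}, {x₆}, {x₁,x₃}, {x₂,x₄}, {x₂,x₅}, {x₂,x₆}, {x₄,x₅}, {x₄,x₆}, {x₅,x₆}, {x₁,x₂,x₃}, {x₁,x₃,x₄}, {x₁,x₃,x₅}, {x₁,x₃,x₆}, {x₂,x₄,x₅}, {x₂,x₄,x₆}, {x₂,x₅,x₆}, {x₄,x₅,x₆}, {x₁,x₂,x₃,x₄}, {x₁,x₂,x₃,x₅}, {x₁,x₂,x₃,x₆}, {x₁,x₃,x₄,x₅}, {x₁,x₃,x₄,x₆}, {x₁,x₃,x₅,x₆}, {x₂,x₄,x₅,x₆}, {x₁,x₂,x₃,x₄,x₅}, {x₁,x₂,x₃,x₄,x₆}, {x₁,x₂,x₃,x₅,x₆}, {x₁,x₃,x₄,x₅,x₆}, Ω }

Derivation:
Take S₀ = 𝒢 ∪ {∅, Ω} = { {}, {x₆}, {x₁,x₂,x₃}, {x₁,x₃,x₄,x₅}, {x₁,x₃,x₅,x₆}, Ω }.
Pass 1. New:
  {x₂,x₄}  = {x₁,x₃,x₅,x₆}ᶜ
  {x₂,x₆}  = {x₁,x₃,x₄,x₅}ᶜ
  {x₄,x₅,x₆}  = {x₁,x₂,x₃}ᶜ
  {x₁,x₂,x₃,x₆}  = {x₁,x₂,x₃} ∪ {x₆}
  {x₁,x₂,x₃,x₄,x₅}  = {x₆}ᶜ
  {x₁,x₂,x₃,x₅,x₆}  = {x₁,x₃,x₅,x₆} ∪ {x₁,x₂,x₃}
  {x₁,x₃,x₄,x₅,x₆}  = {x₁,x₃,x₅,x₆} ∪ {x₁,x₃,x₄,x₅}
  (now 13)
Pass 2: 7 new —
  {x₂}  = {x₁,x₃,x₄,x₅,x₆}ᶜ
  {x₄}  = {x₁,x₂,x₃,x₅,x₆}ᶜ
  {x₄,x₅}  = {x₁,x₂,x₃,x₆}ᶜ
  {x₂,x₄,x₆}  = {x₂,x₆} ∪ {x₂,x₄}
  {x₁,x₂,x₃,x₄}  = {x₁,x₂,x₃} ∪ {x₂,x₄}
  {x₂,x₄,x₅,x₆}  = {x₂,x₆} ∪ {x₄,x₅,x₆}
  {x₁,x₂,x₃,x₄,x₆}  = {x₁,x₂,x₃,x₆} ∪ {x₂,x₄}
  (now 20)
Pass 3. New:
  {x₅}  = {x₁,x₂,x₃,x₄,x₆}ᶜ
  {x₁,x₃}  = {x₂,x₄,x₅,x₆}ᶜ
  {x₄,x₆}  = {x₆} ∪ {x₄}
  {x₅,x₆}  = {x₁,x₂,x₃,x₄}ᶜ
  {x₁,x₃,x₅}  = {x₂,x₄,x₆}ᶜ
  {x₂,x₄,x₅}  = {x₂} ∪ {x₄,x₅}
  (now 26)
Pass 4: +6 →
  {x₂,x₅}  = {x₂} ∪ {x₅}
  {x₁,x₃,x₄}  = {x₁,x₃} ∪ {x₄}
  {x₁,x₃,x₆}  = {x₂,x₄,x₅}ᶜ
  {x₂,x₅,x₆}  = {x₅,x₆} ∪ {x₂}
  {x₁,x₂,x₃,x₅}  = {x₄,x₆}ᶜ
  {x₁,x₃,x₄,x₆}  = {x₁,x₃} ∪ {x₄,x₆}
  (now 32)
Pass 5: stable.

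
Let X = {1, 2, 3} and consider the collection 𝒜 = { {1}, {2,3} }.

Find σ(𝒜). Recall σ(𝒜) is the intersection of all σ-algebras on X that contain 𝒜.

Start: 𝒜 ∪ {∅, X} = { {}, {1}, {2,3}, X }.
Iteration 1: stable.

Hence σ(𝒜) has 4 members: { {}, {1}, {2,3}, X }.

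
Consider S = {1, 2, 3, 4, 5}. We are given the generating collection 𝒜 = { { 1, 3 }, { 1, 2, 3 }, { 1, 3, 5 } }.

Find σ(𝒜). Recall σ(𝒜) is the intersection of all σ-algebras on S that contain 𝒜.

Take S₀ = 𝒜 ∪ {∅, S} = { {}, { 1, 3 }, { 1, 2, 3 }, { 1, 3, 5 }, S }.
Iteration 1. New:
  { 2, 4 }  = S∖{ 1, 3, 5 }
  { 4, 5 }  = S∖{ 1, 2, 3 }
  { 2, 4, 5 }  = S∖{ 1, 3 }
  { 1, 2, 3, 5 }  = { 1, 2, 3 } ∪ { 1, 3, 5 }
Iteration 2: 3 new —
  { 4 }  = S∖{ 1, 2, 3, 5 }
  { 1, 2, 3, 4 }  = { 1, 2, 3 } ∪ { 2, 4 }
  { 1, 3, 4, 5 }  = { 1, 3, 5 } ∪ { 4, 5 }
Iteration 3. New:
  { 2 }  = S∖{ 1, 3, 4, 5 }
  { 5 }  = S∖{ 1, 2, 3, 4 }
  { 1, 3, 4 }  = { 1, 3 } ∪ { 4 }
Iteration 4 adds 1:
  { 2, 5 }  = S∖{ 1, 3, 4 }
Iteration 5: already closed under ᶜ and ∪.

|σ(𝒜)| = 16.  σ(𝒜) = { {}, { 2 }, { 4 }, { 5 }, { 1, 3 }, { 2, 4 }, { 2, 5 }, { 4, 5 }, { 1, 2, 3 }, { 1, 3, 4 }, { 1, 3, 5 }, { 2, 4, 5 }, { 1, 2, 3, 4 }, { 1, 2, 3, 5 }, { 1, 3, 4, 5 }, S }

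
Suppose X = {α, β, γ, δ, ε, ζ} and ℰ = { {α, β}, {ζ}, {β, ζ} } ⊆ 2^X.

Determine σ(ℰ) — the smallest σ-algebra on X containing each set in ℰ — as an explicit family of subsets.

Begin from { ∅, {ζ}, {α, β}, {β, ζ}, X } (that is, ℰ plus ∅ and X).
Pass 1: +4 →
  {α, β, ζ}  = {α, β} ∪ {β, ζ}
  {α, γ, δ, ε}  = complement {β, ζ}
  {γ, δ, ε, ζ}  = complement {α, β}
  {α, β, γ, δ, ε}  = complement {ζ}
Pass 2. New:
  {γ, δ, ε}  = complement {α, β, ζ}
  {α, γ, δ, ε, ζ}  = {γ, δ, ε, ζ} ∪ {α, γ, δ, ε}
  {β, γ, δ, ε, ζ}  = {γ, δ, ε, ζ} ∪ {β, ζ}
Pass 3 adds 2:
  {α}  = complement {β, γ, δ, ε, ζ}
  {β}  = complement {α, γ, δ, ε, ζ}
Pass 4: +2 →
  {α, ζ}  = {ζ} ∪ {α}
  {β, γ, δ, ε}  = {γ, δ, ε} ∪ {β}
Pass 5: already closed under ᶜ and ∪.

Hence σ(ℰ) has 16 members: { ∅, {α}, {β}, {ζ}, {α, β}, {α, ζ}, {β, ζ}, {α, β, ζ}, {γ, δ, ε}, {α, γ, δ, ε}, {β, γ, δ, ε}, {γ, δ, ε, ζ}, {α, β, γ, δ, ε}, {α, γ, δ, ε, ζ}, {β, γ, δ, ε, ζ}, X }.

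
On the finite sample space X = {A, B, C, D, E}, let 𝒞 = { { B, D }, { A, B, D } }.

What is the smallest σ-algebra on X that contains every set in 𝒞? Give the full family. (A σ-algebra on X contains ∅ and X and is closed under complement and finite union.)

Begin from { {}, { B, D }, { A, B, D }, X } (that is, 𝒞 plus ∅ and X).
Round 1 adds 2:
  { C, E }  = ᶜ of { A, B, D }
  { A, C, E }  = ᶜ of { B, D }
  (now 6)
Round 2 (1 new):
  { B, C, D, E }  = { C, E } ∪ { B, D }
  (now 7)
Round 3 adds 1:
  { A }  = ᶜ of { B, C, D, E }
  (now 8)
Round 4: stable.

σ(𝒞) = { {}, { A }, { B, D }, { C, E }, { A, B, D }, { A, C, E }, { B, C, D, E }, X }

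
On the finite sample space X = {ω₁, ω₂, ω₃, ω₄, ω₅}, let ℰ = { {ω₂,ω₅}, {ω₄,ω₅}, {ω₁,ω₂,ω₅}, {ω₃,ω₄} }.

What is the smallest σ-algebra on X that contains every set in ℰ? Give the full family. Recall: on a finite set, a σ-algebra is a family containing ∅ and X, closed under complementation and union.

Begin from { ∅, {ω₂,ω₅}, {ω₃,ω₄}, {ω₄,ω₅}, {ω₁,ω₂,ω₅}, X } (that is, ℰ plus ∅ and X).
Step 1: 6 new —
  {ω₁,ω₂,ω₃}  = complement {ω₄,ω₅}
  {ω₁,ω₃,ω₄}  = complement {ω₂,ω₅}
  {ω₂,ω₄,ω₅}  = {ω₄,ω₅} ∪ {ω₂,ω₅}
  {ω₃,ω₄,ω₅}  = {ω₄,ω₅} ∪ {ω₃,ω₄}
  {ω₁,ω₂,ω₄,ω₅}  = {ω₄,ω₅} ∪ {ω₁,ω₂,ω₅}
  {ω₂,ω₃,ω₄,ω₅}  = {ω₂,ω₅} ∪ {ω₃,ω₄}
  |family| = 12
Step 2 adds 7:
  {ω₁}  = complement {ω₂,ω₃,ω₄,ω₅}
  {ω₃}  = complement {ω₁,ω₂,ω₄,ω₅}
  {ω₁,ω₂}  = complement {ω₃,ω₄,ω₅}
  {ω₁,ω₃}  = complement {ω₂,ω₄,ω₅}
  {ω₁,ω₂,ω₃,ω₄}  = {ω₃,ω₄} ∪ {ω₁,ω₂,ω₃}
  {ω₁,ω₂,ω₃,ω₅}  = {ω₂,ω₅} ∪ {ω₁,ω₂,ω₃}
  {ω₁,ω₃,ω₄,ω₅}  = {ω₃,ω₄,ω₅} ∪ {ω₁,ω₃,ω₄}
  |family| = 19
Step 3 adds 5:
  {ω₂}  = complement {ω₁,ω₃,ω₄,ω₅}
  {ω₄}  = complement {ω₁,ω₂,ω₃,ω₅}
  {ω₅}  = complement {ω₁,ω₂,ω₃,ω₄}
  {ω₁,ω₄,ω₅}  = {ω₄,ω₅} ∪ {ω₁}
  {ω₂,ω₃,ω₅}  = {ω₂,ω₅} ∪ {ω₃}
  |family| = 24
Step 4: 8 new —
  {ω₁,ω₄}  = complement {ω₂,ω₃,ω₅}
  {ω₁,ω₅}  = {ω₅} ∪ {ω₁}
  {ω₂,ω₃}  = complement {ω₁,ω₄,ω₅}
  {ω₂,ω₄}  = {ω₂} ∪ {ω₄}
  {ω₃,ω₅}  = {ω₅} ∪ {ω₃}
  {ω₁,ω₂,ω₄}  = {ω₁,ω₂} ∪ {ω₄}
  {ω₁,ω₃,ω₅}  = {ω₅} ∪ {ω₁,ω₃}
  {ω₂,ω₃,ω₄}  = {ω₃,ω₄} ∪ {ω₂}
  |family| = 32
Step 5: no new sets; the family is a σ-algebra.

Hence σ(ℰ) has 32 members: { ∅, {ω₁}, {ω₂}, {ω₃}, {ω₄}, {ω₅}, {ω₁,ω₂}, {ω₁,ω₃}, {ω₁,ω₄}, {ω₁,ω₅}, {ω₂,ω₃}, {ω₂,ω₄}, {ω₂,ω₅}, {ω₃,ω₄}, {ω₃,ω₅}, {ω₄,ω₅}, {ω₁,ω₂,ω₃}, {ω₁,ω₂,ω₄}, {ω₁,ω₂,ω₅}, {ω₁,ω₃,ω₄}, {ω₁,ω₃,ω₅}, {ω₁,ω₄,ω₅}, {ω₂,ω₃,ω₄}, {ω₂,ω₃,ω₅}, {ω₂,ω₄,ω₅}, {ω₃,ω₄,ω₅}, {ω₁,ω₂,ω₃,ω₄}, {ω₁,ω₂,ω₃,ω₅}, {ω₁,ω₂,ω₄,ω₅}, {ω₁,ω₃,ω₄,ω₅}, {ω₂,ω₃,ω₄,ω₅}, X }.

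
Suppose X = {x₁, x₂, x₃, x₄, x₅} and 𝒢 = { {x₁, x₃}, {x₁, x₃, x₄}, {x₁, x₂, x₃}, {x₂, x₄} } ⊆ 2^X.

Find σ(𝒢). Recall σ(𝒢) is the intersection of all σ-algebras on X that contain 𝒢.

Take S₀ = 𝒢 ∪ {∅, X} = { ∅, {x₁, x₃}, {x₂, x₄}, {x₁, x₂, x₃}, {x₁, x₃, x₄}, X }.
Step 1 adds 5:
  {x₂, x₅}  = X∖{x₁, x₃, x₄}
  {x₄, x₅}  = X∖{x₁, x₂, x₃}
  {x₁, x₃, x₅}  = X∖{x₂, x₄}
  {x₂, x₄, x₅}  = X∖{x₁, x₃}
  {x₁, x₂, x₃, x₄}  = {x₁, x₃, x₄} ∪ {x₁, x₂, x₃}
  — 11 sets.
Step 2: +3 →
  {x₅}  = X∖{x₁, x₂, x₃, x₄}
  {x₁, x₂, x₃, x₅}  = {x₂, x₅} ∪ {x₁, x₂, x₃}
  {x₁, x₃, x₄, x₅}  = {x₁, x₃, x₅} ∪ {x₄, x₅}
  — 14 sets.
Step 3: 2 new —
  {x₂}  = X∖{x₁, x₃, x₄, x₅}
  {x₄}  = X∖{x₁, x₂, x₃, x₅}
  — 16 sets.
Step 4: stable.

Therefore σ(𝒢) = { ∅, {x₂}, {x₄}, {x₅}, {x₁, x₃}, {x₂, x₄}, {x₂, x₅}, {x₄, x₅}, {x₁, x₂, x₃}, {x₁, x₃, x₄}, {x₁, x₃, x₅}, {x₂, x₄, x₅}, {x₁, x₂, x₃, x₄}, {x₁, x₂, x₃, x₅}, {x₁, x₃, x₄, x₅}, X } (|σ(𝒢)| = 16).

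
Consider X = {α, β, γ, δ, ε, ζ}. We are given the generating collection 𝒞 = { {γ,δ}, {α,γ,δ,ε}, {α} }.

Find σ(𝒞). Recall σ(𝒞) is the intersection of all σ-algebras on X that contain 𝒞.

|σ(𝒞)| = 16.  σ(𝒞) = { {}, {α}, {ε}, {α,ε}, {β,ζ}, {γ,δ}, {α,β,ζ}, {α,γ,δ}, {β,ε,ζ}, {γ,δ,ε}, {α,β,ε,ζ}, {α,γ,δ,ε}, {β,γ,δ,ζ}, {α,β,γ,δ,ζ}, {β,γ,δ,ε,ζ}, X }

Working:
Start: 𝒞 ∪ {∅, X} = { {}, {α}, {γ,δ}, {α,γ,δ,ε}, X }.
Iteration 1: 4 new —
  {β,ζ}  = X∖{α,γ,δ,ε}
  {α,γ,δ}  = {γ,δ} ∪ {α}
  {α,β,ε,ζ}  = X∖{γ,δ}
  {β,γ,δ,ε,ζ}  = X∖{α}
  (now 9)
Iteration 2: 4 new —
  {α,β,ζ}  = {β,ζ} ∪ {α}
  {β,ε,ζ}  = X∖{α,γ,δ}
  {β,γ,δ,ζ}  = {γ,δ} ∪ {β,ζ}
  {α,β,γ,δ,ζ}  = {β,ζ} ∪ {α,γ,δ}
  (now 13)
Iteration 3 adds 3:
  {ε}  = X∖{α,β,γ,δ,ζ}
  {α,ε}  = X∖{β,γ,δ,ζ}
  {γ,δ,ε}  = X∖{α,β,ζ}
  (now 16)
Iteration 4: already closed under ᶜ and ∪.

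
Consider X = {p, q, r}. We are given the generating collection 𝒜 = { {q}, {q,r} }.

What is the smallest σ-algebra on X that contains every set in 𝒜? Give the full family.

Initial family (4 sets): { ∅, {q}, {q,r}, X }.
Iteration 1: +2 →
  {p}  = X∖{q,r}
  {p,r}  = X∖{q}
  [6 total]
Iteration 2 (1 new):
  {p,q}  = {q} ∪ {p}
  [7 total]
Iteration 3: +1 →
  {r}  = X∖{p,q}
  [8 total]
Iteration 4 adds nothing — fixpoint reached.

Hence σ(𝒜) has 8 members: { ∅, {p}, {q}, {r}, {p,q}, {p,r}, {q,r}, X }.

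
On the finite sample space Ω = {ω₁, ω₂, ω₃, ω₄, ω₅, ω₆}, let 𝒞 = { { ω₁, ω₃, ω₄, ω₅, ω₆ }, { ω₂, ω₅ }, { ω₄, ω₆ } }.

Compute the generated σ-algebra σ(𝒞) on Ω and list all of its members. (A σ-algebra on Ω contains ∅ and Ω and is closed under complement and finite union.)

Initial family (5 sets): { {  }, { ω₂, ω₅ }, { ω₄, ω₆ }, { ω₁, ω₃, ω₄, ω₅, ω₆ }, Ω }.
Pass 1 adds 4:
  { ω₂ }  = Ω∖{ ω₁, ω₃, ω₄, ω₅, ω₆ }
  { ω₁, ω₂, ω₃, ω₅ }  = Ω∖{ ω₄, ω₆ }
  { ω₁, ω₃, ω₄, ω₆ }  = Ω∖{ ω₂, ω₅ }
  { ω₂, ω₄, ω₅, ω₆ }  = { ω₂, ω₅ } ∪ { ω₄, ω₆ }
  [9 total]
Pass 2. New:
  { ω₁, ω₃ }  = Ω∖{ ω₂, ω₄, ω₅, ω₆ }
  { ω₂, ω₄, ω₆ }  = { ω₂ } ∪ { ω₄, ω₆ }
  { ω₁, ω₂, ω₃, ω₄, ω₆ }  = { ω₂ } ∪ { ω₁, ω₃, ω₄, ω₆ }
  [12 total]
Pass 3 (3 new):
  { ω₅ }  = Ω∖{ ω₁, ω₂, ω₃, ω₄, ω₆ }
  { ω₁, ω₂, ω₃ }  = { ω₁, ω₃ } ∪ { ω₂ }
  { ω₁, ω₃, ω₅ }  = Ω∖{ ω₂, ω₄, ω₆ }
  [15 total]
Pass 4: 1 new —
  { ω₄, ω₅, ω₆ }  = Ω∖{ ω₁, ω₂, ω₃ }
  [16 total]
Pass 5: already closed under ᶜ and ∪.

|σ(𝒞)| = 16.  σ(𝒞) = { {  }, { ω₂ }, { ω₅ }, { ω₁, ω₃ }, { ω₂, ω₅ }, { ω₄, ω₆ }, { ω₁, ω₂, ω₃ }, { ω₁, ω₃, ω₅ }, { ω₂, ω₄, ω₆ }, { ω₄, ω₅, ω₆ }, { ω₁, ω₂, ω₃, ω₅ }, { ω₁, ω₃, ω₄, ω₆ }, { ω₂, ω₄, ω₅, ω₆ }, { ω₁, ω₂, ω₃, ω₄, ω₆ }, { ω₁, ω₃, ω₄, ω₅, ω₆ }, Ω }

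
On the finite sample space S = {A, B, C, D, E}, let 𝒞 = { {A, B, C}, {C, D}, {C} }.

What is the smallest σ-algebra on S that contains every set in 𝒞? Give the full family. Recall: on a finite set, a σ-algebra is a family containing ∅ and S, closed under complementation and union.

|σ(𝒞)| = 16.  σ(𝒞) = { ∅, {C}, {D}, {E}, {A, B}, {C, D}, {C, E}, {D, E}, {A, B, C}, {A, B, D}, {A, B, E}, {C, D, E}, {A, B, C, D}, {A, B, C, E}, {A, B, D, E}, S }

Trace:
Begin from { ∅, {C}, {C, D}, {A, B, C}, S } (that is, 𝒞 plus ∅ and S).
Pass 1 adds 4:
  {D, E}  = {A, B, C}ᶜ
  {A, B, E}  = {C, D}ᶜ
  {A, B, C, D}  = {C, D} ∪ {A, B, C}
  {A, B, D, E}  = {C}ᶜ
  — 9 sets.
Pass 2 adds 3:
  {E}  = {A, B, C, D}ᶜ
  {C, D, E}  = {C, D} ∪ {D, E}
  {A, B, C, E}  = {A, B, C} ∪ {A, B, E}
  — 12 sets.
Pass 3: 3 new —
  {D}  = {A, B, C, E}ᶜ
  {A, B}  = {C, D, E}ᶜ
  {C, E}  = {C} ∪ {E}
  — 15 sets.
Pass 4: +1 →
  {A, B, D}  = {C, E}ᶜ
  — 16 sets.
Pass 5: no new sets; the family is a σ-algebra.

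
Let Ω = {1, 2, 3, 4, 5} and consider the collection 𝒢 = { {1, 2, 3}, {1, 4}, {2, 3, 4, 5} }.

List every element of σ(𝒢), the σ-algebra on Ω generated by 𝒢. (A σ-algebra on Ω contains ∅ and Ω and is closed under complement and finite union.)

Answer: σ(𝒢) = { ∅, {1}, {4}, {5}, {1, 4}, {1, 5}, {2, 3}, {4, 5}, {1, 2, 3}, {1, 4, 5}, {2, 3, 4}, {2, 3, 5}, {1, 2, 3, 4}, {1, 2, 3, 5}, {2, 3, 4, 5}, Ω }

Trace:
Start: 𝒢 ∪ {∅, Ω} = { ∅, {1, 4}, {1, 2, 3}, {2, 3, 4, 5}, Ω }.
Pass 1. New:
  {1}  = ᶜ of {2, 3, 4, 5}
  {4, 5}  = ᶜ of {1, 2, 3}
  {2, 3, 5}  = ᶜ of {1, 4}
  {1, 2, 3, 4}  = {1, 2, 3} ∪ {1, 4}
  |family| = 9
Pass 2 adds 3:
  {5}  = ᶜ of {1, 2, 3, 4}
  {1, 4, 5}  = {4, 5} ∪ {1, 4}
  {1, 2, 3, 5}  = {1, 2, 3} ∪ {2, 3, 5}
  |family| = 12
Pass 3 adds 3:
  {4}  = ᶜ of {1, 2, 3, 5}
  {1, 5}  = {5} ∪ {1}
  {2, 3}  = ᶜ of {1, 4, 5}
  |family| = 15
Pass 4 (1 new):
  {2, 3, 4}  = ᶜ of {1, 5}
  |family| = 16
Pass 5: already closed under ᶜ and ∪.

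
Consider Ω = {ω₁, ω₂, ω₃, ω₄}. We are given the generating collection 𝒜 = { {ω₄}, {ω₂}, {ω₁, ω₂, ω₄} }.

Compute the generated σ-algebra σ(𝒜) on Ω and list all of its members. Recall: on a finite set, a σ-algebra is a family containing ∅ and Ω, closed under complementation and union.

Initial family (5 sets): { {}, {ω₂}, {ω₄}, {ω₁, ω₂, ω₄}, Ω }.
Round 1 adds 4:
  {ω₃}  = {ω₁, ω₂, ω₄}ᶜ
  {ω₂, ω₄}  = {ω₄} ∪ {ω₂}
  {ω₁, ω₂, ω₃}  = {ω₄}ᶜ
  {ω₁, ω₃, ω₄}  = {ω₂}ᶜ
  [9 total]
Round 2 (4 new):
  {ω₁, ω₃}  = {ω₂, ω₄}ᶜ
  {ω₂, ω₃}  = {ω₂} ∪ {ω₃}
  {ω₃, ω₄}  = {ω₃} ∪ {ω₄}
  {ω₂, ω₃, ω₄}  = {ω₃} ∪ {ω₂, ω₄}
  [13 total]
Round 3: 3 new —
  {ω₁}  = {ω₂, ω₃, ω₄}ᶜ
  {ω₁, ω₂}  = {ω₃, ω₄}ᶜ
  {ω₁, ω₄}  = {ω₂, ω₃}ᶜ
  [16 total]
After Round 4 the family is unchanged; done.

Therefore σ(𝒜) = { {}, {ω₁}, {ω₂}, {ω₃}, {ω₄}, {ω₁, ω₂}, {ω₁, ω₃}, {ω₁, ω₄}, {ω₂, ω₃}, {ω₂, ω₄}, {ω₃, ω₄}, {ω₁, ω₂, ω₃}, {ω₁, ω₂, ω₄}, {ω₁, ω₃, ω₄}, {ω₂, ω₃, ω₄}, Ω } (|σ(𝒜)| = 16).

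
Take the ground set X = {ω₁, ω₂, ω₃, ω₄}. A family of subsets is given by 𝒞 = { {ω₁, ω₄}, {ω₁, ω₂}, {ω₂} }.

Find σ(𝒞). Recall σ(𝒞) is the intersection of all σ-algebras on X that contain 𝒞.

σ(𝒞) = { ∅, {ω₁}, {ω₂}, {ω₃}, {ω₄}, {ω₁, ω₂}, {ω₁, ω₃}, {ω₁, ω₄}, {ω₂, ω₃}, {ω₂, ω₄}, {ω₃, ω₄}, {ω₁, ω₂, ω₃}, {ω₁, ω₂, ω₄}, {ω₁, ω₃, ω₄}, {ω₂, ω₃, ω₄}, X }

Derivation:
Take S₀ = 𝒞 ∪ {∅, X} = { ∅, {ω₂}, {ω₁, ω₂}, {ω₁, ω₄}, X }.
Iteration 1: +4 →
  {ω₂, ω₃}  = {ω₁, ω₄}ᶜ
  {ω₃, ω₄}  = {ω₁, ω₂}ᶜ
  {ω₁, ω₂, ω₄}  = {ω₁, ω₄} ∪ {ω₁, ω₂}
  {ω₁, ω₃, ω₄}  = {ω₂}ᶜ
Iteration 2: +3 →
  {ω₃}  = {ω₁, ω₂, ω₄}ᶜ
  {ω₁, ω₂, ω₃}  = {ω₁, ω₂} ∪ {ω₂, ω₃}
  {ω₂, ω₃, ω₄}  = {ω₃, ω₄} ∪ {ω₂}
Iteration 3 (2 new):
  {ω₁}  = {ω₂, ω₃, ω₄}ᶜ
  {ω₄}  = {ω₁, ω₂, ω₃}ᶜ
Iteration 4. New:
  {ω₁, ω₃}  = {ω₃} ∪ {ω₁}
  {ω₂, ω₄}  = {ω₄} ∪ {ω₂}
Iteration 5 adds nothing — fixpoint reached.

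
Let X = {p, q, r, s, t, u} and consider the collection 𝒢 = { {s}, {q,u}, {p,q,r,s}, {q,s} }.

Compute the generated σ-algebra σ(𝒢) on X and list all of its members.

σ(𝒢) = { {}, {q}, {s}, {t}, {u}, {p,r}, {q,s}, {q,t}, {q,u}, {s,t}, {s,u}, {t,u}, {p,q,r}, {p,r,s}, {p,r,t}, {p,r,u}, {q,s,t}, {q,s,u}, {q,t,u}, {s,t,u}, {p,q,r,s}, {p,q,r,t}, {p,q,r,u}, {p,r,s,t}, {p,r,s,u}, {p,r,t,u}, {q,s,t,u}, {p,q,r,s,t}, {p,q,r,s,u}, {p,q,r,t,u}, {p,r,s,t,u}, X }

Working:
Seed the family with 𝒢 together with ∅ and X: { {}, {s}, {q,s}, {q,u}, {p,q,r,s}, X }.
Step 1: 6 new —
  {t,u}  = X∖{p,q,r,s}
  {q,s,u}  = {s} ∪ {q,u}
  {p,r,s,t}  = X∖{q,u}
  {p,r,t,u}  = X∖{q,s}
  {p,q,r,s,u}  = {q,u} ∪ {p,q,r,s}
  {p,q,r,t,u}  = X∖{s}
  |family| = 12
Step 2: 7 new —
  {t}  = X∖{p,q,r,s,u}
  {p,r,t}  = X∖{q,s,u}
  {q,t,u}  = {t,u} ∪ {q,u}
  {s,t,u}  = {t,u} ∪ {s}
  {q,s,t,u}  = {q,s,u} ∪ {t,u}
  {p,q,r,s,t}  = {p,r,s,t} ∪ {p,q,r,s}
  {p,r,s,t,u}  = {p,r,t,u} ∪ {p,r,s,t}
  |family| = 19
Step 3. New:
  {q}  = X∖{p,r,s,t,u}
  {u}  = X∖{p,q,r,s,t}
  {p,r}  = X∖{q,s,t,u}
  {s,t}  = {t} ∪ {s}
  {p,q,r}  = X∖{s,t,u}
  {p,r,s}  = X∖{q,t,u}
  {q,s,t}  = {q,s} ∪ {t}
  |family| = 26
Step 4 adds 6:
  {q,t}  = {q} ∪ {t}
  {s,u}  = {u} ∪ {s}
  {p,r,u}  = X∖{q,s,t}
  {p,q,r,t}  = {p,q,r} ∪ {p,r,t}
  {p,q,r,u}  = X∖{s,t}
  {p,r,s,u}  = {u} ∪ {p,r,s}
  |family| = 32
Step 5: stable.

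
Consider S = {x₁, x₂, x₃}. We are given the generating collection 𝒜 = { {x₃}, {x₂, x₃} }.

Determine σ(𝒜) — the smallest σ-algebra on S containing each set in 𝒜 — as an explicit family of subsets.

σ(𝒜) (8 sets): { {}, {x₁}, {x₂}, {x₃}, {x₁, x₂}, {x₁, x₃}, {x₂, x₃}, S }

Check:
Seed the family with 𝒜 together with ∅ and S: { {}, {x₃}, {x₂, x₃}, S }.
Pass 1. New:
  {x₁}  = ᶜ of {x₂, x₃}
  {x₁, x₂}  = ᶜ of {x₃}
Pass 2. New:
  {x₁, x₃}  = {x₃} ∪ {x₁}
Pass 3 (1 new):
  {x₂}  = ᶜ of {x₁, x₃}
Pass 4: no new sets; the family is a σ-algebra.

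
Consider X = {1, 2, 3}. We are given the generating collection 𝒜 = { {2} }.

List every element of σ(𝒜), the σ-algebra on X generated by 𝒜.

Initial family (3 sets): { {}, {2}, X }.
Pass 1 (1 new):
  {1,3}  = X∖{2}
  [4 total]
Pass 2: no new sets; the family is a σ-algebra.

σ(𝒜) = { {}, {2}, {1,3}, X }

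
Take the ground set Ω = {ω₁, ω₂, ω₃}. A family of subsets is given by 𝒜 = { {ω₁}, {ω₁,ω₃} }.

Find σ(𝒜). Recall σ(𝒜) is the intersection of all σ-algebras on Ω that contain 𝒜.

Initial family (4 sets): { {}, {ω₁}, {ω₁,ω₃}, Ω }.
Step 1: +2 →
  {ω₂}  = Ω∖{ω₁,ω₃}
  {ω₂,ω₃}  = Ω∖{ω₁}
  [6 total]
Step 2. New:
  {ω₁,ω₂}  = {ω₂} ∪ {ω₁}
  [7 total]
Step 3: +1 →
  {ω₃}  = Ω∖{ω₁,ω₂}
  [8 total]
Step 4 adds nothing — fixpoint reached.

σ(𝒜) = { {}, {ω₁}, {ω₂}, {ω₃}, {ω₁,ω₂}, {ω₁,ω₃}, {ω₂,ω₃}, Ω }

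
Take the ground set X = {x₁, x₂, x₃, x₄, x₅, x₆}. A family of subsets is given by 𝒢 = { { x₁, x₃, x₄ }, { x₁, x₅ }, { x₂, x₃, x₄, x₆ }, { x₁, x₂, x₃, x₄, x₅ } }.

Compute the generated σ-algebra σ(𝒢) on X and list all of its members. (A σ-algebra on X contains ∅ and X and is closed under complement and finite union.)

Initial family (6 sets): { ∅, { x₁, x₅ }, { x₁, x₃, x₄ }, { x₂, x₃, x₄, x₆ }, { x₁, x₂, x₃, x₄, x₅ }, X }.
Iteration 1: 4 new —
  { x₆ }  = { x₁, x₂, x₃, x₄, x₅ }ᶜ
  { x₂, x₅, x₆ }  = { x₁, x₃, x₄ }ᶜ
  { x₁, x₃, x₄, x₅ }  = { x₁, x₃, x₄ } ∪ { x₁, x₅ }
  { x₁, x₂, x₃, x₄, x₆ }  = { x₁, x₃, x₄ } ∪ { x₂, x₃, x₄, x₆ }
  |family| = 10
Iteration 2: 7 new —
  { x₅ }  = { x₁, x₂, x₃, x₄, x₆ }ᶜ
  { x₂, x₆ }  = { x₁, x₃, x₄, x₅ }ᶜ
  { x₁, x₅, x₆ }  = { x₆ } ∪ { x₁, x₅ }
  { x₁, x₂, x₅, x₆ }  = { x₂, x₅, x₆ } ∪ { x₁, x₅ }
  { x₁, x₃, x₄, x₆ }  = { x₆ } ∪ { x₁, x₃, x₄ }
  { x₁, x₃, x₄, x₅, x₆ }  = { x₆ } ∪ { x₁, x₃, x₄, x₅ }
  { x₂, x₃, x₄, x₅, x₆ }  = { x₂, x₅, x₆ } ∪ { x₂, x₃, x₄, x₆ }
  |family| = 17
Iteration 3: 6 new —
  { x₁ }  = { x₂, x₃, x₄, x₅, x₆ }ᶜ
  { x₂ }  = { x₁, x₃, x₄, x₅, x₆ }ᶜ
  { x₂, x₅ }  = { x₁, x₃, x₄, x₆ }ᶜ
  { x₃, x₄ }  = { x₁, x₂, x₅, x₆ }ᶜ
  { x₅, x₆ }  = { x₆ } ∪ { x₅ }
  { x₂, x₃, x₄ }  = { x₁, x₅, x₆ }ᶜ
  |family| = 23
Iteration 4 adds 9:
  { x₁, x₂ }  = { x₂ } ∪ { x₁ }
  { x₁, x₆ }  = { x₆ } ∪ { x₁ }
  { x₁, x₂, x₅ }  = { x₂, x₅ } ∪ { x₁, x₅ }
  { x₁, x₂, x₆ }  = { x₂, x₆ } ∪ { x₁ }
  { x₃, x₄, x₅ }  = { x₃, x₄ } ∪ { x₅ }
  { x₃, x₄, x₆ }  = { x₃, x₄ } ∪ { x₆ }
  { x₁, x₂, x₃, x₄ }  = { x₅, x₆ }ᶜ
  { x₂, x₃, x₄, x₅ }  = { x₂, x₅ } ∪ { x₃, x₄ }
  { x₃, x₄, x₅, x₆ }  = { x₃, x₄ } ∪ { x₅, x₆ }
  |family| = 32
Iteration 5 adds nothing — fixpoint reached.

Hence σ(𝒢) has 32 members: { ∅, { x₁ }, { x₂ }, { x₅ }, { x₆ }, { x₁, x₂ }, { x₁, x₅ }, { x₁, x₆ }, { x₂, x₅ }, { x₂, x₆ }, { x₃, x₄ }, { x₅, x₆ }, { x₁, x₂, x₅ }, { x₁, x₂, x₆ }, { x₁, x₃, x₄ }, { x₁, x₅, x₆ }, { x₂, x₃, x₄ }, { x₂, x₅, x₆ }, { x₃, x₄, x₅ }, { x₃, x₄, x₆ }, { x₁, x₂, x₃, x₄ }, { x₁, x₂, x₅, x₆ }, { x₁, x₃, x₄, x₅ }, { x₁, x₃, x₄, x₆ }, { x₂, x₃, x₄, x₅ }, { x₂, x₃, x₄, x₆ }, { x₃, x₄, x₅, x₆ }, { x₁, x₂, x₃, x₄, x₅ }, { x₁, x₂, x₃, x₄, x₆ }, { x₁, x₃, x₄, x₅, x₆ }, { x₂, x₃, x₄, x₅, x₆ }, X }.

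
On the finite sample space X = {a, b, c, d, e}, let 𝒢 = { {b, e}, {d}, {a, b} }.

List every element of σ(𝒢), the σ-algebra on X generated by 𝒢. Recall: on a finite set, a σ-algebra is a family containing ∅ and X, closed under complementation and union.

|σ(𝒢)| = 32.  σ(𝒢) = { ∅, {a}, {b}, {c}, {d}, {e}, {a, b}, {a, c}, {a, d}, {a, e}, {b, c}, {b, d}, {b, e}, {c, d}, {c, e}, {d, e}, {a, b, c}, {a, b, d}, {a, b, e}, {a, c, d}, {a, c, e}, {a, d, e}, {b, c, d}, {b, c, e}, {b, d, e}, {c, d, e}, {a, b, c, d}, {a, b, c, e}, {a, b, d, e}, {a, c, d, e}, {b, c, d, e}, X }

Trace:
Initial family (5 sets): { ∅, {d}, {a, b}, {b, e}, X }.
Iteration 1. New:
  {a, b, d}  = {a, b} ∪ {d}
  {a, b, e}  = {b, e} ∪ {a, b}
  {a, c, d}  = X∖{b, e}
  {b, d, e}  = {b, e} ∪ {d}
  {c, d, e}  = X∖{a, b}
  {a, b, c, e}  = X∖{d}
  [11 total]
Iteration 2 (7 new):
  {a, c}  = X∖{b, d, e}
  {c, d}  = X∖{a, b, e}
  {c, e}  = X∖{a, b, d}
  {a, b, c, d}  = {a, b} ∪ {a, c, d}
  {a, b, d, e}  = {b, e} ∪ {a, b, d}
  {a, c, d, e}  = {c, d, e} ∪ {a, c, d}
  {b, c, d, e}  = {b, e} ∪ {c, d, e}
  [18 total]
Iteration 3: +7 →
  {a}  = X∖{b, c, d, e}
  {b}  = X∖{a, c, d, e}
  {c}  = X∖{a, b, d, e}
  {e}  = X∖{a, b, c, d}
  {a, b, c}  = {a, b} ∪ {a, c}
  {a, c, e}  = {a, c} ∪ {c, e}
  {b, c, e}  = {b, e} ∪ {c, e}
  [25 total]
Iteration 4. New:
  {a, d}  = X∖{b, c, e}
  {a, e}  = {e} ∪ {a}
  {b, c}  = {b} ∪ {c}
  {b, d}  = X∖{a, c, e}
  {d, e}  = X∖{a, b, c}
  {b, c, d}  = {c, d} ∪ {b}
  [31 total]
Iteration 5 adds 1:
  {a, d, e}  = X∖{b, c}
  [32 total]
Iteration 6: closed — nothing new.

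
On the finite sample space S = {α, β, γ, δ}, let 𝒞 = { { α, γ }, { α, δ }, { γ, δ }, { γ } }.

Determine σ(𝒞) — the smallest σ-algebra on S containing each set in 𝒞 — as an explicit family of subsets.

σ(𝒞) (16 sets): { {  }, { α }, { β }, { γ }, { δ }, { α, β }, { α, γ }, { α, δ }, { β, γ }, { β, δ }, { γ, δ }, { α, β, γ }, { α, β, δ }, { α, γ, δ }, { β, γ, δ }, S }

Working:
Take S₀ = 𝒞 ∪ {∅, S} = { {  }, { γ }, { α, γ }, { α, δ }, { γ, δ }, S }.
Step 1 (5 new):
  { α, β }  = { γ, δ }ᶜ
  { β, γ }  = { α, δ }ᶜ
  { β, δ }  = { α, γ }ᶜ
  { α, β, δ }  = { γ }ᶜ
  { α, γ, δ }  = { γ } ∪ { α, δ }
  — 11 sets.
Step 2 (3 new):
  { β }  = { α, γ, δ }ᶜ
  { α, β, γ }  = { α, β } ∪ { γ }
  { β, γ, δ }  = { γ, δ } ∪ { β, γ }
  — 14 sets.
Step 3 adds 2:
  { α }  = { β, γ, δ }ᶜ
  { δ }  = { α, β, γ }ᶜ
  — 16 sets.
Step 4 adds nothing — fixpoint reached.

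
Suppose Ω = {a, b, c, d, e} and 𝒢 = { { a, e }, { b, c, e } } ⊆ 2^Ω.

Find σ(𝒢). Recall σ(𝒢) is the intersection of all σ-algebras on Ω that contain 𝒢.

Initial family (4 sets): { {}, { a, e }, { b, c, e }, Ω }.
Step 1: 3 new —
  { a, d }  = complement { b, c, e }
  { b, c, d }  = complement { a, e }
  { a, b, c, e }  = { a, e } ∪ { b, c, e }
  — 7 sets.
Step 2: 4 new —
  { d }  = complement { a, b, c, e }
  { a, d, e }  = { a, d } ∪ { a, e }
  { a, b, c, d }  = { b, c, d } ∪ { a, d }
  { b, c, d, e }  = { b, c, e } ∪ { b, c, d }
  — 11 sets.
Step 3: 3 new —
  { a }  = complement { b, c, d, e }
  { e }  = complement { a, b, c, d }
  { b, c }  = complement { a, d, e }
  — 14 sets.
Step 4: 2 new —
  { d, e }  = { d } ∪ { e }
  { a, b, c }  = { b, c } ∪ { a }
  — 16 sets.
Step 5 adds nothing — fixpoint reached.

Therefore σ(𝒢) = { {}, { a }, { d }, { e }, { a, d }, { a, e }, { b, c }, { d, e }, { a, b, c }, { a, d, e }, { b, c, d }, { b, c, e }, { a, b, c, d }, { a, b, c, e }, { b, c, d, e }, Ω } (|σ(𝒢)| = 16).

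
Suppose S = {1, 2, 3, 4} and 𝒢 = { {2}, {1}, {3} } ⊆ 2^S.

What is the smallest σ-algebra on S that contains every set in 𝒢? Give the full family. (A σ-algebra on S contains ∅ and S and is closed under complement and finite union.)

|σ(𝒢)| = 16.  σ(𝒢) = { {}, {1}, {2}, {3}, {4}, {1,2}, {1,3}, {1,4}, {2,3}, {2,4}, {3,4}, {1,2,3}, {1,2,4}, {1,3,4}, {2,3,4}, S }

Working:
Seed the family with 𝒢 together with ∅ and S: { {}, {1}, {2}, {3}, S }.
Round 1: +6 →
  {1,2}  = {2} ∪ {1}
  {1,3}  = {3} ∪ {1}
  {2,3}  = {3} ∪ {2}
  {1,2,4}  = {3}ᶜ
  {1,3,4}  = {2}ᶜ
  {2,3,4}  = {1}ᶜ
  |family| = 11
Round 2: +4 →
  {1,4}  = {2,3}ᶜ
  {2,4}  = {1,3}ᶜ
  {3,4}  = {1,2}ᶜ
  {1,2,3}  = {1,2} ∪ {3}
  |family| = 15
Round 3: 1 new —
  {4}  = {1,2,3}ᶜ
  |family| = 16
Round 4 adds nothing — fixpoint reached.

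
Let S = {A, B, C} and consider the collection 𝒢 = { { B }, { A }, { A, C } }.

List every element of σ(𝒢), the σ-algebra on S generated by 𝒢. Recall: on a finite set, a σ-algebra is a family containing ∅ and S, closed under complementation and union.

σ(𝒢) (8 sets): { ∅, { A }, { B }, { C }, { A, B }, { A, C }, { B, C }, S }

Check:
Seed the family with 𝒢 together with ∅ and S: { ∅, { A }, { B }, { A, C }, S }.
Iteration 1: +2 →
  { A, B }  = { B } ∪ { A }
  { B, C }  = S∖{ A }
  — 7 sets.
Iteration 2 adds 1:
  { C }  = S∖{ A, B }
  — 8 sets.
After Iteration 3 the family is unchanged; done.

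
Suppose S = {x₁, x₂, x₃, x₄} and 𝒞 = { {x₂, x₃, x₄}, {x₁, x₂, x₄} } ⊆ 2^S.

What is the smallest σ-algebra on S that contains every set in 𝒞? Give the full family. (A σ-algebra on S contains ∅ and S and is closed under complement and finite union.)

|σ(𝒞)| = 8.  σ(𝒞) = { {}, {x₁}, {x₃}, {x₁, x₃}, {x₂, x₄}, {x₁, x₂, x₄}, {x₂, x₃, x₄}, S }

Trace:
Start: 𝒞 ∪ {∅, S} = { {}, {x₁, x₂, x₄}, {x₂, x₃, x₄}, S }.
Step 1. New:
  {x₁}  = complement {x₂, x₃, x₄}
  {x₃}  = complement {x₁, x₂, x₄}
  [6 total]
Step 2 (1 new):
  {x₁, x₃}  = {x₃} ∪ {x₁}
  [7 total]
Step 3. New:
  {x₂, x₄}  = complement {x₁, x₃}
  [8 total]
After Step 4 the family is unchanged; done.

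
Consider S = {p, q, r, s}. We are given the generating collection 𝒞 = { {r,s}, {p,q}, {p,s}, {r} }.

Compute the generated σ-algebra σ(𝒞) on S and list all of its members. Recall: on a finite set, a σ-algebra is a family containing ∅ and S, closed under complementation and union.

σ(𝒞) (16 sets): { ∅, {p}, {q}, {r}, {s}, {p,q}, {p,r}, {p,s}, {q,r}, {q,s}, {r,s}, {p,q,r}, {p,q,s}, {p,r,s}, {q,r,s}, S }

Working:
Initial family (6 sets): { ∅, {r}, {p,q}, {p,s}, {r,s}, S }.
Pass 1: +4 →
  {q,r}  = ᶜ of {p,s}
  {p,q,r}  = {r} ∪ {p,q}
  {p,q,s}  = ᶜ of {r}
  {p,r,s}  = {r} ∪ {p,s}
  |family| = 10
Pass 2: +3 →
  {q}  = ᶜ of {p,r,s}
  {s}  = ᶜ of {p,q,r}
  {q,r,s}  = {r,s} ∪ {q,r}
  |family| = 13
Pass 3 adds 2:
  {p}  = ᶜ of {q,r,s}
  {q,s}  = {s} ∪ {q}
  |family| = 15
Pass 4: +1 →
  {p,r}  = ᶜ of {q,s}
  |family| = 16
Pass 5: closed — nothing new.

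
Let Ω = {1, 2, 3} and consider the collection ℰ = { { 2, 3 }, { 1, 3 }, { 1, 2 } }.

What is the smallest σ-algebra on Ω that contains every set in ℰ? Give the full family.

Answer: σ(ℰ) = { {  }, { 1 }, { 2 }, { 3 }, { 1, 2 }, { 1, 3 }, { 2, 3 }, Ω }

Working:
Begin from { {  }, { 1, 2 }, { 1, 3 }, { 2, 3 }, Ω } (that is, ℰ plus ∅ and Ω).
Round 1. New:
  { 1 }  = ᶜ of { 2, 3 }
  { 2 }  = ᶜ of { 1, 3 }
  { 3 }  = ᶜ of { 1, 2 }
  — 8 sets.
Round 2: stable.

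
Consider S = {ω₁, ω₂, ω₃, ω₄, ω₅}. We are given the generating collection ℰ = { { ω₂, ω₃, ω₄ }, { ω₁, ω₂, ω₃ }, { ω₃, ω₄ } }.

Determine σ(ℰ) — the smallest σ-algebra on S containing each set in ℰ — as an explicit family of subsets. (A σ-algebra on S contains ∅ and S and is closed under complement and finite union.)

Initial family (5 sets): { {}, { ω₃, ω₄ }, { ω₁, ω₂, ω₃ }, { ω₂, ω₃, ω₄ }, S }.
Iteration 1 adds 4:
  { ω₁, ω₅ }  = ᶜ of { ω₂, ω₃, ω₄ }
  { ω₄, ω₅ }  = ᶜ of { ω₁, ω₂, ω₃ }
  { ω₁, ω₂, ω₅ }  = ᶜ of { ω₃, ω₄ }
  { ω₁, ω₂, ω₃, ω₄ }  = { ω₃, ω₄ } ∪ { ω₁, ω₂, ω₃ }
Iteration 2 adds 7:
  { ω₅ }  = ᶜ of { ω₁, ω₂, ω₃, ω₄ }
  { ω₁, ω₄, ω₅ }  = { ω₄, ω₅ } ∪ { ω₁, ω₅ }
  { ω₃, ω₄, ω₅ }  = { ω₃, ω₄ } ∪ { ω₄, ω₅ }
  { ω₁, ω₂, ω₃, ω₅ }  = { ω₁, ω₂, ω₃ } ∪ { ω₁, ω₂, ω₅ }
  { ω₁, ω₂, ω₄, ω₅ }  = { ω₄, ω₅ } ∪ { ω₁, ω₂, ω₅ }
  { ω₁, ω₃, ω₄, ω₅ }  = { ω₃, ω₄ } ∪ { ω₁, ω₅ }
  { ω₂, ω₃, ω₄, ω₅ }  = { ω₂, ω₃, ω₄ } ∪ { ω₄, ω₅ }
Iteration 3 adds 6:
  { ω₁ }  = ᶜ of { ω₂, ω₃, ω₄, ω₅ }
  { ω₂ }  = ᶜ of { ω₁, ω₃, ω₄, ω₅ }
  { ω₃ }  = ᶜ of { ω₁, ω₂, ω₄, ω₅ }
  { ω₄ }  = ᶜ of { ω₁, ω₂, ω₃, ω₅ }
  { ω₁, ω₂ }  = ᶜ of { ω₃, ω₄, ω₅ }
  { ω₂, ω₃ }  = ᶜ of { ω₁, ω₄, ω₅ }
Iteration 4 adds 10:
  { ω₁, ω₃ }  = { ω₃ } ∪ { ω₁ }
  { ω₁, ω₄ }  = { ω₄ } ∪ { ω₁ }
  { ω₂, ω₄ }  = { ω₂ } ∪ { ω₄ }
  { ω₂, ω₅ }  = { ω₂ } ∪ { ω₅ }
  { ω₃, ω₅ }  = { ω₅ } ∪ { ω₃ }
  { ω₁, ω₂, ω₄ }  = { ω₁, ω₂ } ∪ { ω₄ }
  { ω₁, ω₃, ω₄ }  = { ω₃, ω₄ } ∪ { ω₁ }
  { ω₁, ω₃, ω₅ }  = { ω₃ } ∪ { ω₁, ω₅ }
  { ω₂, ω₃, ω₅ }  = { ω₅ } ∪ { ω₂, ω₃ }
  { ω₂, ω₄, ω₅ }  = { ω₂ } ∪ { ω₄, ω₅ }
Iteration 5: stable.

σ(ℰ) = { {}, { ω₁ }, { ω₂ }, { ω₃ }, { ω₄ }, { ω₅ }, { ω₁, ω₂ }, { ω₁, ω₃ }, { ω₁, ω₄ }, { ω₁, ω₅ }, { ω₂, ω₃ }, { ω₂, ω₄ }, { ω₂, ω₅ }, { ω₃, ω₄ }, { ω₃, ω₅ }, { ω₄, ω₅ }, { ω₁, ω₂, ω₃ }, { ω₁, ω₂, ω₄ }, { ω₁, ω₂, ω₅ }, { ω₁, ω₃, ω₄ }, { ω₁, ω₃, ω₅ }, { ω₁, ω₄, ω₅ }, { ω₂, ω₃, ω₄ }, { ω₂, ω₃, ω₅ }, { ω₂, ω₄, ω₅ }, { ω₃, ω₄, ω₅ }, { ω₁, ω₂, ω₃, ω₄ }, { ω₁, ω₂, ω₃, ω₅ }, { ω₁, ω₂, ω₄, ω₅ }, { ω₁, ω₃, ω₄, ω₅ }, { ω₂, ω₃, ω₄, ω₅ }, S }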